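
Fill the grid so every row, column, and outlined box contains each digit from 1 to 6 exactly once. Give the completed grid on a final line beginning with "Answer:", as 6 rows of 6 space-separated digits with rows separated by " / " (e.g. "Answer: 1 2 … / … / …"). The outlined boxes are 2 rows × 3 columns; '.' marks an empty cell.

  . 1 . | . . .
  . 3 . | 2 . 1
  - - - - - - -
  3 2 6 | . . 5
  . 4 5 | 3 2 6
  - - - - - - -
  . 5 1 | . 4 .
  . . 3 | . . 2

Step 1. [r6c2∈{6}] r6c2 has the single candidate 6. So r6c2=6.
Step 2. [r1c6∈{3,4}] 4 has one home in col 6: r1c6 ⇒ r1c6=4.
Step 3. [r3c5∈{1}] r3c5's peers cover all but 1, so r3c5=1.
Step 4. [r6c5∈{5}] r6c5's peers cover all but 5. So r6c5=5.
Step 5. [r2c5∈{6}] nothing but 6 survives at r2c5, so r2c5=6.
Step 6. [r2c1∈{4,5}] 5 has one home in row 2: r2c1, so r2c1=5.
Step 7. [r5c1∈{2}] r5c1's peers cover all but 2, so r5c1=2.
Step 8. [r1c5∈{3}] r1c5 is down to just 3. So r1c5=3.
Step 9. [r5c4∈{6}] only 6 remains possible at r5c4. So r5c4=6.
Step 10. [r1c1∈{6}] nothing but 6 survives at r1c1 ⇒ r1c1=6.
Step 11. [r1c3∈{2}] only 2 remains possible at r1c3. So r1c3=2.
Step 12. [r6c1∈{4}] nothing but 4 survives at r6c1, so r6c1=4.
Step 13. [r6c4∈{1}] nothing but 1 survives at r6c4. So r6c4=1.
Step 14. [r1c4∈{5}] r1c4 is down to just 5, so r1c4=5.
Step 15. [r5c6∈{3}] nothing but 3 survives at r5c6. So r5c6=3.
Step 16. [r4c1∈{1}] r4c1's peers cover all but 1. So r4c1=1.
Step 17. [r2c3∈{4}] r2c3 has the single candidate 4. So r2c3=4.
Step 18. [r3c4∈{4}] r3c4's peers cover all but 4. So r3c4=4.

Answer: 6 1 2 5 3 4 / 5 3 4 2 6 1 / 3 2 6 4 1 5 / 1 4 5 3 2 6 / 2 5 1 6 4 3 / 4 6 3 1 5 2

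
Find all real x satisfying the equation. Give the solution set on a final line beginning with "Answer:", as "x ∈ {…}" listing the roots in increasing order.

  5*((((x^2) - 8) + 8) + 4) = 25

Step 1. [5*((((x^2) - 8) + 8) + 4) = 25] LHS = 5·(…); ÷5 both sides. So div: (((x^2) - 8) + 8) + 4 = 5.
Step 2. [(((x^2) - 8) + 8) + 4 = 5] 4 comes off first (subtract 4), so sub: ((x^2) - 8) + 8 = 1.
Step 3. [((x^2) - 8) + 8 = 1] the outer +8 inverts by subtracting 8, so sub: (x^2) - 8 = -7.
Step 4. [(x^2) - 8 = -7] -8 is outermost — add 8 both sides ⇒ sub: x^2 = 1.
Step 5. [x^2 = 1] √ both sides: 1 ≥ 0 gives two branches ⇒ sqrt: x = 1 or -1.

Answer: x ∈ {-1, 1}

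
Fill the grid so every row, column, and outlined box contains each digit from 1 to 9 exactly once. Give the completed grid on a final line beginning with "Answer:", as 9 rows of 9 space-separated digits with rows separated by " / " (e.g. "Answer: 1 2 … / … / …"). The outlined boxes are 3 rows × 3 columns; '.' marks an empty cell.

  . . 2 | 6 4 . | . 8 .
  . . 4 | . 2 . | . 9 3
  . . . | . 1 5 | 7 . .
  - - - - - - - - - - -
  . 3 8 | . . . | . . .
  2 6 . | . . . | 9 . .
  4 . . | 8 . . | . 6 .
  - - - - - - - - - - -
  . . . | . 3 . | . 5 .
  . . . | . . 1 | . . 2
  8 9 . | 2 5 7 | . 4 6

Step 1. [r4c7∈{1,2,4,5}] col 7 places 4 nowhere but r4c7 ⇒ r4c7=4.
Step 2. [r5c5∈{7}] nothing but 7 survives at r5c5 ⇒ r5c5=7.
Step 3. [r6c5∈{9}] r6c5's peers cover all but 9. So r6c5=9.
Step 4. [r4c1∈{1,5,7,9}] 9 has one home in row 4: r4c1 ⇒ r4c1=9.
Step 5. [r6c7∈{1,2,3,5}] col 7 places 2 nowhere but r6c7, so r6c7=2.
Step 6. [r7c9∈{1,7,8,9}] across col 9, 9 lands solely at r7c9 ⇒ r7c9=9.
Step 7. [r8c8∈{3,7}] r8c8 is the only open cell in box 9 admitting 7 ⇒ r8c8=7.
Step 8. [r4c8∈{1}] only 1 remains possible at r4c8. So r4c8=1.
Step 9. [r1c9∈{1,5}] col 9 places 1 nowhere but r1c9. So r1c9=1.
Step 10. [r5c4∈{1,3,4,5}] in col 4, 1 fits only at r5c4. So r5c4=1.
Step 11. [r5c3∈{5}] r5c3's peers cover all but 5. So r5c3=5.
Step 12. [r3c4∈{3,9}] in col 4, 3 fits only at r3c4. So r3c4=3.
Step 13. [r3c1∈{6}] r3c1's peers cover all but 6, so r3c1=6.
Step 14. [r1c7∈{5}] r1c7 has the single candidate 5 ⇒ r1c7=5.
Step 15. [r1c2∈{7}] r1c2's peers cover all but 7 ⇒ r1c2=7.
Step 16. [r6c2∈{1}] nothing but 1 survives at r6c2 ⇒ r6c2=1.
Step 17. [r8c5∈{6,8}] r8c5 is the only open cell in col 5 admitting 8 ⇒ r8c5=8.
Step 18. [r7c6∈{4,6}] in box 8, 6 fits only at r7c6, so r7c6=6.
Step 19. [r8c7∈{3}] only 3 remains possible at r8c7 ⇒ r8c7=3.
Step 20. [r2c1∈{1,5}] 1 has one home in row 2: r2c1, so r2c1=1.
Step 21. [r9c7∈{1}] nothing but 1 survives at r9c7 ⇒ r9c7=1.
Step 22. [r4c9∈{5,7}] row 4 places 7 nowhere but r4c9, so r4c9=7.
Step 23. [r7c4∈{4}] r7c4 has the single candidate 4. So r7c4=4.
Step 24. [r2c2∈{5,8}] r2c2 is the only open cell in row 2 admitting 5. So r2c2=5.
Step 25. [r5c8∈{3}] nothing but 3 survives at r5c8, so r5c8=3.
Step 26. [r7c1∈{7}] nothing but 7 survives at r7c1 ⇒ r7c1=7.
Step 27. [r6c3∈{7}] r6c3 has the single candidate 7. So r6c3=7.
Step 28. [r7c2∈{2}] r7c2 is down to just 2. So r7c2=2.
Step 29. [r8c1∈{5}] nothing but 5 survives at r8c1, so r8c1=5.
Step 30. [r7c3∈{1}] r7c3 has the single candidate 1 ⇒ r7c3=1.
Step 31. [r1c6∈{9}] r1c6 is down to just 9. So r1c6=9.
Step 32. [r9c3∈{3}] nothing but 3 survives at r9c3. So r9c3=3.
Step 33. [r8c3∈{6}] nothing but 6 survives at r8c3, so r8c3=6.
Step 34. [r3c8∈{2}] r3c8's peers cover all but 2, so r3c8=2.
Step 35. [r2c6∈{8}] r2c6 is down to just 8. So r2c6=8.
Step 36. [r4c6∈{2}] r4c6 is down to just 2 ⇒ r4c6=2.
Step 37. [r5c9∈{8}] nothing but 8 survives at r5c9 ⇒ r5c9=8.
Step 38. [r2c4∈{7}] r2c4 has the single candidate 7 ⇒ r2c4=7.
Step 39. [r6c9∈{5}] only 5 remains possible at r6c9, so r6c9=5.
Step 40. [r6c6∈{3}] r6c6 is down to just 3 ⇒ r6c6=3.
Step 41. [r5c6∈{4}] r5c6 has the single candidate 4. So r5c6=4.
Step 42. [r4c5∈{6}] r4c5 has the single candidate 6 ⇒ r4c5=6.
Step 43. [r7c7∈{8}] r7c7 has the single candidate 8, so r7c7=8.
Step 44. [r2c7∈{6}] only 6 remains possible at r2c7 ⇒ r2c7=6.
Step 45. [r4c4∈{5}] only 5 remains possible at r4c4. So r4c4=5.
Step 46. [r3c3∈{9}] r3c3 is down to just 9, so r3c3=9.
Step 47. [r1c1∈{3}] nothing but 3 survives at r1c1. So r1c1=3.
Step 48. [r8c4∈{9}] r8c4 has the single candidate 9, so r8c4=9.
Step 49. [r3c9∈{4}] only 4 remains possible at r3c9. So r3c9=4.
Step 50. [r8c2∈{4}] nothing but 4 survives at r8c2, so r8c2=4.
Step 51. [r3c2∈{8}] r3c2's peers cover all but 8, so r3c2=8.

Answer: 3 7 2 6 4 9 5 8 1 / 1 5 4 7 2 8 6 9 3 / 6 8 9 3 1 5 7 2 4 / 9 3 8 5 6 2 4 1 7 / 2 6 5 1 7 4 9 3 8 / 4 1 7 8 9 3 2 6 5 / 7 2 1 4 3 6 8 5 9 / 5 4 6 9 8 1 3 7 2 / 8 9 3 2 5 7 1 4 6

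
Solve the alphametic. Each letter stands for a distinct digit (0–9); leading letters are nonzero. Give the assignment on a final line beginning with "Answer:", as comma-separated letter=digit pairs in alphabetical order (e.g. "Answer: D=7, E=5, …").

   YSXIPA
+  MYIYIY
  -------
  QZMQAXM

Step 1. [col 1: A + Y ≡ M (mod 10)] A=6 is one option consistent with column 1 (A + Y ≡ M (mod 10), carry-in 0) — take it ⇒ A=6.
Step 2. [col 1: A + Y ≡ M (mod 10)] Y=2 is one option consistent with column 1 (A + Y ≡ M (mod 10), carry-in 0) — take it, so Y=2.
Step 3. [Q] Q is the leading digit of a 7-digit sum of two 6-digit numbers; the final carry is exactly 1, so Q=1.
Step 4. [col 1: A + Y ≡ M (mod 10)] column 1: given A=6, Y=2, carry-in 0, and digits 1,2,6 already taken and all letters distinct, A+Y≡M (mod 10) forces M=8. So M=8.
Step 5. [col 2: P + I ≡ X (mod 10)] several values work for I in column 2 (P + I ≡ X (mod 10), carry-in 0); try I=4, so I=4.
Step 6. [col 2: P + I ≡ X (mod 10)] column 2 (P + I ≡ X (mod 10), carry-in 0) doesn't pin P yet; pick P=3 and continue ⇒ P=3.
Step 7. [col 2: P + I ≡ X (mod 10)] from column 2 (P=3, I=4, carry-in 0, digits 1,2,3,4,6,8 already taken and all letters distinct): X must equal 7 ⇒ X=7.
Step 8. [col 5: S + Y ≡ M (mod 10)] from column 5 (Y=2, M=8, carry-in 1, digits 1,2,3,4,6,7,8 already taken and all letters distinct): S must equal 5. So S=5.
Step 9. [col 6: Y + M ≡ Z (mod 10)] from column 6 (Y=2, M=8, carry-in 0, digits 1,2,3,4,5,6,7,8 already taken and all letters distinct): Z must equal 0. So Z=0.

Answer: A=6, I=4, M=8, P=3, Q=1, S=5, X=7, Y=2, Z=0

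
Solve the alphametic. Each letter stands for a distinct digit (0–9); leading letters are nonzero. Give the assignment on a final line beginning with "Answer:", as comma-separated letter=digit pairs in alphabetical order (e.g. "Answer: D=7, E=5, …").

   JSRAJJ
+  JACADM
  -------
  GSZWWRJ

Step 1. [col 1: J + M ≡ J (mod 10)] from column 1 (nothing yet, carry-in 0, all letters distinct, none taken yet): M must equal 0. So M=0.
Step 2. [col 1: J + M ≡ J (mod 10)] J=8 is one option consistent with column 1 (J + M ≡ J (mod 10), carry-in 0) — take it, so J=8.
Step 3. [col 2: J + D ≡ R (mod 10)] no forcing yet in column 2 (carry-in 0); D=4 is free and consistent — try it, so D=4.
Step 4. [col 2: J + D ≡ R (mod 10)] from column 2 (J=8, D=4, carry-in 0, digits 0,4,8 already taken and all letters distinct): R must equal 2, so R=2.
Step 5. [G] G is the leading digit of a 7-digit sum of two 6-digit numbers; the final carry is exactly 1, so G=1.
Step 6. [col 3: A + A ≡ W (mod 10)] several values work for W in column 3 (A + A ≡ W (mod 10), carry-in 1); try W=7 ⇒ W=7.
Step 7. [col 3: A + A ≡ W (mod 10)] from column 3 (W=7, carry-in 1, digits 0,1,2,4,7,8 already taken and all letters distinct): A must equal 3, so A=3.
Step 8. [col 4: R + C ≡ W (mod 10)] column 4: given R=2, W=7, carry-in 0, and digits 0,1,2,3,4,7,8 already taken and all letters distinct, R+C≡W (mod 10) forces C=5 ⇒ C=5.
Step 9. [col 5: S + A ≡ Z (mod 10)] column 5 reads S+A+carry(0)=Z with A=3; with digits 0,1,2,3,4,5,7,8 already taken and all letters distinct, the only value for Z is 9, so Z=9.
Step 10. [col 5: S + A ≡ Z (mod 10)] from column 5 (A=3, Z=9, carry-in 0, digits 0,1,2,3,4,5,7,8,9 already taken and all letters distinct): S must equal 6, so S=6.

Answer: A=3, C=5, D=4, G=1, J=8, M=0, R=2, S=6, W=7, Z=9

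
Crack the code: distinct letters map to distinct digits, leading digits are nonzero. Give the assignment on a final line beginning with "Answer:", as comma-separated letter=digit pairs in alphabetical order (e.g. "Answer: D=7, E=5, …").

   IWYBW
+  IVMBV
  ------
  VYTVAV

Step 1. [col 1: W + V ≡ V (mod 10)] from column 1 (nothing yet, carry-in 0, all letters distinct, none taken yet): W must equal 0, so W=0.
Step 2. [col 1: W + V ≡ V (mod 10)] column 1 (W + V ≡ V (mod 10), carry-in 0) doesn't pin V yet; pick V=1 and continue ⇒ V=1.
Step 3. [col 2: B + B ≡ A (mod 10)] column 2 (B + B ≡ A (mod 10), carry-in 0) doesn't pin A yet; pick A=8 and continue ⇒ A=8.
Step 4. [col 2: B + B ≡ A (mod 10)] column 2 (B + B ≡ A (mod 10), carry-in 0) doesn't pin B yet; pick B=9 and continue ⇒ B=9.
Step 5. [col 3: Y + M ≡ V (mod 10)] several values work for Y in column 3 (Y + M ≡ V (mod 10), carry-in 1); try Y=4, so Y=4.
Step 6. [col 3: Y + M ≡ V (mod 10)] in column 3 we have Y+M≡V with carry-in 1; given Y=4, V=1 and digits 0,1,4,8,9 already taken and all letters distinct, that pins M to 6, so M=6.
Step 7. [col 4: W + V ≡ T (mod 10)] column 4: given W=0, V=1, carry-in 1, and digits 0,1,4,6,8,9 already taken and all letters distinct, W+V≡T (mod 10) forces T=2 ⇒ T=2.
Step 8. [col 5: I + I ≡ Y (mod 10)] column 5 reads I+I+carry(0)=Y with Y=4; with digits 0,1,2,4,6,8,9 already taken and all letters distinct, the only value for I is 7 ⇒ I=7.

Answer: A=8, B=9, I=7, M=6, T=2, V=1, W=0, Y=4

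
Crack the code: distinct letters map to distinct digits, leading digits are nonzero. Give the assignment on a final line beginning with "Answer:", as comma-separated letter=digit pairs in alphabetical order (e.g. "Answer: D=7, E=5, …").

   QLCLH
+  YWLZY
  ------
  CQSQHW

Step 1. [col 1: H + Y ≡ W (mod 10)] Y=9 is one option consistent with column 1 (H + Y ≡ W (mod 10), carry-in 0) — take it, so Y=9.
Step 2. [col 1: H + Y ≡ W (mod 10)] column 1 (H + Y ≡ W (mod 10), carry-in 0) doesn't pin H yet; pick H=7 and continue, so H=7.
Step 3. [C] C is the leading digit of a 6-digit sum of two 5-digit numbers; the final carry is exactly 1, so C=1.
Step 4. [col 1: H + Y ≡ W (mod 10)] from column 1 (H=7, Y=9, carry-in 0, digits 1,7,9 already taken and all letters distinct): W must equal 6. So W=6.
Step 5. [col 2: L + Z ≡ H (mod 10)] Z=2 is one option consistent with column 2 (L + Z ≡ H (mod 10), carry-in 1) — take it, so Z=2.
Step 6. [col 2: L + Z ≡ H (mod 10)] column 2 reads L+Z+carry(1)=H with Z=2, H=7; with digits 1,2,6,7,9 already taken and all letters distinct, the only value for L is 4. So L=4.
Step 7. [col 3: C + L ≡ Q (mod 10)] in column 3 we have C+L≡Q with carry-in 0; given C=1, L=4 and digits 1,2,4,6,7,9 already taken and all letters distinct, that pins Q to 5, so Q=5.
Step 8. [col 4: L + W ≡ S (mod 10)] from column 4 (L=4, W=6, carry-in 0, digits 1,2,4,5,6,7,9 already taken and all letters distinct): S must equal 0. So S=0.

Answer: C=1, H=7, L=4, Q=5, S=0, W=6, Y=9, Z=2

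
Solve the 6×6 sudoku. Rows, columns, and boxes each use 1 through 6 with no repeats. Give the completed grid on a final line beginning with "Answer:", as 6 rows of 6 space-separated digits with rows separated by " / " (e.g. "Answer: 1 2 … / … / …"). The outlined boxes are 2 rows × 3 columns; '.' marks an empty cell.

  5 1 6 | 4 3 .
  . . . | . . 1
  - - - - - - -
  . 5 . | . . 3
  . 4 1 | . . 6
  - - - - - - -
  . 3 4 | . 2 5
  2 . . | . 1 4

Step 1. [r5c4∈{6}] r5c4 has the single candidate 6. So r5c4=6.
Step 2. [r4c4∈{2,5}] across row 4, 2 lands solely at r4c4, so r4c4=2.
Step 3. [r2c3∈{2,3}] in col 3, 3 fits only at r2c3. So r2c3=3.
Step 4. [r4c5∈{5}] r4c5 is down to just 5. So r4c5=5.
Step 5. [r6c3∈{5}] r6c3's peers cover all but 5 ⇒ r6c3=5.
Step 6. [r2c5∈{6}] r2c5 has the single candidate 6, so r2c5=6.
Step 7. [r6c2∈{6}] nothing but 6 survives at r6c2 ⇒ r6c2=6.
Step 8. [r3c4∈{1}] nothing but 1 survives at r3c4, so r3c4=1.
Step 9. [r3c5∈{4}] r3c5 has the single candidate 4 ⇒ r3c5=4.
Step 10. [r4c1∈{3}] r4c1 has the single candidate 3. So r4c1=3.
Step 11. [r1c6∈{2}] nothing but 2 survives at r1c6 ⇒ r1c6=2.
Step 12. [r2c1∈{4}] r2c1 is down to just 4, so r2c1=4.
Step 13. [r5c1∈{1}] r5c1's peers cover all but 1. So r5c1=1.
Step 14. [r3c1∈{6}] r3c1 is down to just 6 ⇒ r3c1=6.
Step 15. [r2c4∈{5}] r2c4 has the single candidate 5 ⇒ r2c4=5.
Step 16. [r6c4∈{3}] r6c4 is down to just 3. So r6c4=3.
Step 17. [r2c2∈{2}] r2c2 has the single candidate 2 ⇒ r2c2=2.
Step 18. [r3c3∈{2}] r3c3 has the single candidate 2 ⇒ r3c3=2.

Answer: 5 1 6 4 3 2 / 4 2 3 5 6 1 / 6 5 2 1 4 3 / 3 4 1 2 5 6 / 1 3 4 6 2 5 / 2 6 5 3 1 4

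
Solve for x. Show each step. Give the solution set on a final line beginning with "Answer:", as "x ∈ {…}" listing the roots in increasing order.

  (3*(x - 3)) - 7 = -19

Step 1. [(3*(x - 3)) - 7 = -19] the outer -7 inverts by adding 7. So sub: 3*(x - 3) = -12.
Step 2. [3*(x - 3) = -12] 3·(inner) — divide through by 3 ⇒ div: x - 3 = -4.
Step 3. [x - 3 = -4] peel the -3: add 3 from each side ⇒ sub: x = -1.

Answer: x ∈ {-1}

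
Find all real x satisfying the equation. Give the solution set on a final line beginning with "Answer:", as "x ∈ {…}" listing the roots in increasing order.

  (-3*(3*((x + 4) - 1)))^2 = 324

Step 1. [(-3*(3*((x + 4) - 1)))^2 = 324] 324 ≥ 0, LHS is (·)² — take ±√ ⇒ sqrt: -3*(3*((x + 4) - 1)) = 18 or -18.
Step 2. [-3*(3*((x + 4) - 1)) = 18 or -18] -3·(inner) — divide through by -3 ⇒ div: 3*((x + 4) - 1) = -6 or 6.
Step 3. [3*((x + 4) - 1) = -6 or 6] leading coefficient 3: divide by 3 ⇒ div: (x + 4) - 1 = -2 or 2.
Step 4. [(x + 4) - 1 = -2 or 2] the outer -1 inverts by adding 1. So sub: x + 4 = -1 or 3.
Step 5. [x + 4 = -1 or 3] subtract 4: x sits inside (… + 4) ⇒ sub: x = -5 or -1.

Answer: x ∈ {-5, -1}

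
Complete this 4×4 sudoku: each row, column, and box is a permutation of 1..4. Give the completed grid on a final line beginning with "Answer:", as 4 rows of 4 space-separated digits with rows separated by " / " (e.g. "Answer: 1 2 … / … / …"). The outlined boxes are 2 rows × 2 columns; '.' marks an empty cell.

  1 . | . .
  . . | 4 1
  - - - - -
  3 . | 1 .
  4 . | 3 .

Step 1. [r3c2∈{2}] r3c2 is down to just 2, so r3c2=2.
Step 2. [r1c4∈{2,3}] 3 has one home in col 4: r1c4, so r1c4=3.
Step 3. [r1c3∈{2}] r1c3 is down to just 2, so r1c3=2.
Step 4. [r3c4∈{4}] nothing but 4 survives at r3c4 ⇒ r3c4=4.
Step 5. [r4c4∈{2}] only 2 remains possible at r4c4, so r4c4=2.
Step 6. [r1c2∈{4}] nothing but 4 survives at r1c2. So r1c2=4.
Step 7. [r2c2∈{3}] nothing but 3 survives at r2c2. So r2c2=3.
Step 8. [r4c2∈{1}] nothing but 1 survives at r4c2 ⇒ r4c2=1.
Step 9. [r2c1∈{2}] r2c1 has the single candidate 2 ⇒ r2c1=2.

Answer: 1 4 2 3 / 2 3 4 1 / 3 2 1 4 / 4 1 3 2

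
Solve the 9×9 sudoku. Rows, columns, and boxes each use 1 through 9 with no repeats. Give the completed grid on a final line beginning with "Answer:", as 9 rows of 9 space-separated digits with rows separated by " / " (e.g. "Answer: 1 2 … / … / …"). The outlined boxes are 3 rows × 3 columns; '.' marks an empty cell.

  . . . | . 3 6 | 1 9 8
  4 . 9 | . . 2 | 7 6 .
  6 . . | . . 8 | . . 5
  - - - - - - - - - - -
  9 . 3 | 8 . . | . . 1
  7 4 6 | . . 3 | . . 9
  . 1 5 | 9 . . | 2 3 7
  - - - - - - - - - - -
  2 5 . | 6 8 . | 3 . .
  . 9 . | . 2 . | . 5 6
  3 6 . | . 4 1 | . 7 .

Step 1. [r4c6∈{4,5,7}] col 6 places 5 nowhere but r4c6. So r4c6=5.
Step 2. [r3c3∈{1,2,7}] across box 1, 1 lands solely at r3c3, so r3c3=1.
Step 3. [r3c7∈{4}] r3c7 is down to just 4 ⇒ r3c7=4.
Step 4. [r8c7∈{8}] r8c7 is down to just 8. So r8c7=8.
Step 5. [r3c4∈{7}] r3c4's peers cover all but 7. So r3c4=7.
Step 6. [r1c3∈{2,7}] col 3 places 2 nowhere but r1c3, so r1c3=2.
Step 7. [r2c5∈{1,5}] 5 has one home in col 5: r2c5, so r2c5=5.
Step 8. [r8c3∈{4,7}] 4 has one home in row 8: r8c3 ⇒ r8c3=4.
Step 9. [r3c2∈{3}] r3c2's peers cover all but 3, so r3c2=3.
Step 10. [r4c8∈{4}] only 4 remains possible at r4c8. So r4c8=4.
Step 11. [r5c4∈{1,2}] in row 5, 2 fits only at r5c4. So r5c4=2.
Step 12. [r4c7∈{6}] r4c7's peers cover all but 6, so r4c7=6.
Step 13. [r8c6∈{7}] nothing but 7 survives at r8c6, so r8c6=7.
Step 14. [r9c9∈{2}] r9c9's peers cover all but 2. So r9c9=2.
Step 15. [r3c5∈{9}] only 9 remains possible at r3c5, so r3c5=9.
Step 16. [r6c6∈{4}] r6c6 is down to just 4. So r6c6=4.
Step 17. [r8c4∈{3}] r8c4's peers cover all but 3 ⇒ r8c4=3.
Step 18. [r8c1∈{1}] r8c1 has the single candidate 1. So r8c1=1.
Step 19. [r5c8∈{8}] nothing but 8 survives at r5c8 ⇒ r5c8=8.
Step 20. [r5c5∈{1}] only 1 remains possible at r5c5 ⇒ r5c5=1.
Step 21. [r9c4∈{5}] r9c4 is down to just 5. So r9c4=5.
Step 22. [r7c6∈{9}] r7c6's peers cover all but 9 ⇒ r7c6=9.
Step 23. [r9c3∈{8}] r9c3 is down to just 8 ⇒ r9c3=8.
Step 24. [r2c4∈{1}] only 1 remains possible at r2c4, so r2c4=1.
Step 25. [r2c9∈{3}] r2c9 is down to just 3 ⇒ r2c9=3.
Step 26. [r4c5∈{7}] nothing but 7 survives at r4c5 ⇒ r4c5=7.
Step 27. [r7c9∈{4}] only 4 remains possible at r7c9 ⇒ r7c9=4.
Step 28. [r4c2∈{2}] nothing but 2 survives at r4c2 ⇒ r4c2=2.
Step 29. [r2c2∈{8}] only 8 remains possible at r2c2, so r2c2=8.
Step 30. [r6c1∈{8}] r6c1's peers cover all but 8, so r6c1=8.
Step 31. [r7c3∈{7}] r7c3 has the single candidate 7, so r7c3=7.
Step 32. [r1c4∈{4}] nothing but 4 survives at r1c4, so r1c4=4.
Step 33. [r3c8∈{2}] nothing but 2 survives at r3c8, so r3c8=2.
Step 34. [r1c2∈{7}] r1c2 is down to just 7, so r1c2=7.
Step 35. [r5c7∈{5}] r5c7's peers cover all but 5 ⇒ r5c7=5.
Step 36. [r9c7∈{9}] nothing but 9 survives at r9c7 ⇒ r9c7=9.
Step 37. [r6c5∈{6}] r6c5 has the single candidate 6, so r6c5=6.
Step 38. [r1c1∈{5}] nothing but 5 survives at r1c1, so r1c1=5.
Step 39. [r7c8∈{1}] r7c8 is down to just 1, so r7c8=1.

Answer: 5 7 2 4 3 6 1 9 8 / 4 8 9 1 5 2 7 6 3 / 6 3 1 7 9 8 4 2 5 / 9 2 3 8 7 5 6 4 1 / 7 4 6 2 1 3 5 8 9 / 8 1 5 9 6 4 2 3 7 / 2 5 7 6 8 9 3 1 4 / 1 9 4 3 2 7 8 5 6 / 3 6 8 5 4 1 9 7 2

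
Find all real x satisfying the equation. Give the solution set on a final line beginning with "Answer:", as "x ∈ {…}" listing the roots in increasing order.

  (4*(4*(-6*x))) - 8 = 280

Step 1. [(4*(4*(-6*x))) - 8 = 280] 4 divides every term; factor it out, so factor: (4*(-6*x)) - 2 = 70.
Step 2. [(4*(-6*x)) - 2 = 70] the outer -2 inverts by adding 2. So sub: 4*(-6*x) = 72.
Step 3. [4*(-6*x) = 72] divide by the outer 4 ⇒ div: -6*x = 18.
Step 4. [-6*x = 18] leading coefficient -6: divide by -6 ⇒ div: x = -3.

Answer: x ∈ {-3}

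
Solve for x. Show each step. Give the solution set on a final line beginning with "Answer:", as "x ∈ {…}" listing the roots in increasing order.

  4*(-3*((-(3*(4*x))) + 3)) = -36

Step 1. [4*(-3*((-(3*(4*x))) + 3)) = -36] leading coefficient 4: divide by 4, so div: -3*((-(3*(4*x))) + 3) = -9.
Step 2. [-3*((-(3*(4*x))) + 3) = -9] -3 out front; divide by -3, so div: (-(3*(4*x))) + 3 = 3.
Step 3. [(-(3*(4*x))) + 3 = 3] the outer +3 inverts by subtracting 3 ⇒ sub: -(3*(4*x)) = 0.
Step 4. [-(3*(4*x)) = 0] flip signs both sides. So neg: 3*(4*x) = 0.
Step 5. [3*(4*x) = 0] 3 out front; divide by 3. So div: 4*x = 0.
Step 6. [4*x = 0] 4 out front; divide by 4, so div: x = 0.

Answer: x ∈ {0}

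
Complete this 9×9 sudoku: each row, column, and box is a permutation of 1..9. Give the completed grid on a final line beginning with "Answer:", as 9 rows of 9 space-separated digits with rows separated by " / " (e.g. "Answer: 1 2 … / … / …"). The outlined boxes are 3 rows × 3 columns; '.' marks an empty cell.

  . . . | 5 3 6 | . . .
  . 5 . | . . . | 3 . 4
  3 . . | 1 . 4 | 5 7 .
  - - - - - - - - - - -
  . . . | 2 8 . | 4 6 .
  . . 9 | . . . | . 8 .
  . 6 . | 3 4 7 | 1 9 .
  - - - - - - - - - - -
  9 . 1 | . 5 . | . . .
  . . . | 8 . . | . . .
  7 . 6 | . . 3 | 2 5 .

Step 1. [r3c9∈{2,6,8,9}] in row 3, 6 fits only at r3c9, so r3c9=6.
Step 2. [r5c7∈{7}] r5c7 has the single candidate 7, so r5c7=7.
Step 3. [r7c6∈{2}] r7c6 has the single candidate 2 ⇒ r7c6=2.
Step 4. [r4c6∈{1,5,9}] row 4 places 9 nowhere but r4c6. So r4c6=9.
Step 5. [r8c6∈{1}] r8c6 has the single candidate 1. So r8c6=1.
Step 6. [r9c5∈{9}] only 9 remains possible at r9c5 ⇒ r9c5=9.
Step 7. [r3c2∈{2,8,9}] 9 has one home in row 3: r3c2 ⇒ r3c2=9.
Step 8. [r3c3∈{2,8}] in row 3, 8 fits only at r3c3. So r3c3=8.
Step 9. [r5c5∈{1,6}] r5c5 is the only open cell in col 5 admitting 1. So r5c5=1.
Step 10. [r8c5∈{6,7}] across col 5, 6 lands solely at r8c5 ⇒ r8c5=6.
Step 11. [r7c4∈{4,7}] 7 has one home in box 8: r7c4 ⇒ r7c4=7.
Step 12. [r8c9∈{3,7,9}] 7 has one home in row 8: r8c9. So r8c9=7.
Step 13. [r1c9∈{1,2,8,9}] in col 9, 9 fits only at r1c9. So r1c9=9.
Step 14. [r5c6∈{5}] only 5 remains possible at r5c6, so r5c6=5.
Step 15. [r6c1∈{2,5,8}] 8 has one home in row 6: r6c1, so r6c1=8.
Step 16. [r2c1∈{1,2,6}] 6 has one home in row 2: r2c1 ⇒ r2c1=6.
Step 17. [r2c5∈{2,7}] across col 5, 7 lands solely at r2c5. So r2c5=7.
Step 18. [r2c3∈{2}] only 2 remains possible at r2c3 ⇒ r2c3=2.
Step 19. [r6c3∈{5}] r6c3's peers cover all but 5. So r6c3=5.
Step 20. [r4c1∈{1}] nothing but 1 survives at r4c1 ⇒ r4c1=1.
Step 21. [r1c1∈{4}] r1c1 is down to just 4 ⇒ r1c1=4.
Step 22. [r5c2∈{2,3,4}] across row 5, 4 lands solely at r5c2. So r5c2=4.
Step 23. [r5c9∈{2,3}] in row 5, 3 fits only at r5c9 ⇒ r5c9=3.
Step 24. [r7c9∈{8}] only 8 remains possible at r7c9, so r7c9=8.
Step 25. [r7c2∈{3}] r7c2's peers cover all but 3, so r7c2=3.
Step 26. [r1c2∈{1,7}] across col 2, 1 lands solely at r1c2 ⇒ r1c2=1.
Step 27. [r1c3∈{7}] r1c3's peers cover all but 7. So r1c3=7.
Step 28. [r8c1∈{2,5}] in row 8, 5 fits only at r8c1. So r8c1=5.
Step 29. [r8c8∈{3,4}] r8c8 is the only open cell in row 8 admitting 3. So r8c8=3.
Step 30. [r6c9∈{2}] nothing but 2 survives at r6c9 ⇒ r6c9=2.
Step 31. [r5c1∈{2}] only 2 remains possible at r5c1. So r5c1=2.
Step 32. [r2c6∈{8}] nothing but 8 survives at r2c6 ⇒ r2c6=8.
Step 33. [r2c8∈{1}] r2c8 has the single candidate 1, so r2c8=1.
Step 34. [r1c7∈{8}] r1c7's peers cover all but 8. So r1c7=8.
Step 35. [r3c5∈{2}] r3c5 has the single candidate 2 ⇒ r3c5=2.
Step 36. [r7c7∈{6}] nothing but 6 survives at r7c7, so r7c7=6.
Step 37. [r1c8∈{2}] nothing but 2 survives at r1c8. So r1c8=2.
Step 38. [r8c3∈{4}] r8c3 is down to just 4. So r8c3=4.
Step 39. [r7c8∈{4}] r7c8 is down to just 4 ⇒ r7c8=4.
Step 40. [r8c7∈{9}] nothing but 9 survives at r8c7, so r8c7=9.
Step 41. [r8c2∈{2}] r8c2's peers cover all but 2. So r8c2=2.
Step 42. [r4c3∈{3}] r4c3's peers cover all but 3, so r4c3=3.
Step 43. [r9c2∈{8}] r9c2's peers cover all but 8 ⇒ r9c2=8.
Step 44. [r4c2∈{7}] only 7 remains possible at r4c2. So r4c2=7.
Step 45. [r4c9∈{5}] r4c9 has the single candidate 5. So r4c9=5.
Step 46. [r9c9∈{1}] nothing but 1 survives at r9c9. So r9c9=1.
Step 47. [r2c4∈{9}] r2c4 is down to just 9. So r2c4=9.
Step 48. [r9c4∈{4}] r9c4's peers cover all but 4, so r9c4=4.
Step 49. [r5c4∈{6}] only 6 remains possible at r5c4 ⇒ r5c4=6.

Answer: 4 1 7 5 3 6 8 2 9 / 6 5 2 9 7 8 3 1 4 / 3 9 8 1 2 4 5 7 6 / 1 7 3 2 8 9 4 6 5 / 2 4 9 6 1 5 7 8 3 / 8 6 5 3 4 7 1 9 2 / 9 3 1 7 5 2 6 4 8 / 5 2 4 8 6 1 9 3 7 / 7 8 6 4 9 3 2 5 1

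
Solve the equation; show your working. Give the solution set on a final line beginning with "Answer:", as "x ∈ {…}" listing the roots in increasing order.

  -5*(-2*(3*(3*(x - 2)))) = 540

Step 1. [-5*(-2*(3*(3*(x - 2)))) = 540] leading coefficient -5: divide by -5. So div: -2*(3*(3*(x - 2))) = -108.
Step 2. [-2*(3*(3*(x - 2))) = -108] LHS = -2·(…); ÷-2 both sides ⇒ div: 3*(3*(x - 2)) = 54.
Step 3. [3*(3*(x - 2)) = 54] leading coefficient 3: divide by 3. So div: 3*(x - 2) = 18.
Step 4. [3*(x - 2) = 18] LHS = 3·(…); ÷3 both sides, so div: x - 2 = 6.
Step 5. [x - 2 = 6] peel the -2: add 2 from each side ⇒ sub: x = 8.

Answer: x ∈ {8}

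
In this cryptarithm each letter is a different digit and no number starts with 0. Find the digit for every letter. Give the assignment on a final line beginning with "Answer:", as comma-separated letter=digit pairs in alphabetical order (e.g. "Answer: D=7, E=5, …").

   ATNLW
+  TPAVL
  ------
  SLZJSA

Step 1. [S] S is the leading digit of a 6-digit sum of two 5-digit numbers; the final carry is exactly 1. So S=1.
Step 2. [col 1: W + L ≡ A (mod 10)] no forcing yet in column 1 (carry-in 0); W=4 is free and consistent — try it. So W=4.
Step 3. [col 1: W + L ≡ A (mod 10)] column 1 (W + L ≡ A (mod 10), carry-in 0) doesn't pin L yet; pick L=2 and continue ⇒ L=2.
Step 4. [col 1: W + L ≡ A (mod 10)] column 1: given W=4, L=2, carry-in 0, and digits 1,2,4 already taken and all letters distinct, W+L≡A (mod 10) forces A=6, so A=6.
Step 5. [col 2: L + V ≡ S (mod 10)] column 2: given L=2, S=1, carry-in 0, and digits 1,2,4,6 already taken and all letters distinct, L+V≡S (mod 10) forces V=9, so V=9.
Step 6. [col 3: N + A ≡ J (mod 10)] column 3 (N + A ≡ J (mod 10), carry-in 1) doesn't pin J yet; pick J=7 and continue ⇒ J=7.
Step 7. [col 3: N + A ≡ J (mod 10)] in column 3 we have N+A≡J with carry-in 1; given A=6, J=7 and digits 1,2,4,6,7,9 already taken and all letters distinct, that pins N to 0. So N=0.
Step 8. [col 4: T + P ≡ Z (mod 10)] P=8 is one option consistent with column 4 (T + P ≡ Z (mod 10), carry-in 0) — take it ⇒ P=8.
Step 9. [col 4: T + P ≡ Z (mod 10)] column 4 reads T+P+carry(0)=Z with P=8; with digits 0,1,2,4,6,7,8,9 already taken and all letters distinct, the only value for T is 5, so T=5.
Step 10. [col 4: T + P ≡ Z (mod 10)] in column 4 we have T+P≡Z with carry-in 0; given T=5, P=8 and digits 0,1,2,4,5,6,7,8,9 already taken and all letters distinct, that pins Z to 3 ⇒ Z=3.

Answer: A=6, J=7, L=2, N=0, P=8, S=1, T=5, V=9, W=4, Z=3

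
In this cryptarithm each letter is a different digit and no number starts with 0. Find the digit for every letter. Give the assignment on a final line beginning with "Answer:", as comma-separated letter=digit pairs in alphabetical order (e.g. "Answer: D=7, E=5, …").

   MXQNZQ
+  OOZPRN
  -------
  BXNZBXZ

Step 1. [col 1: Q + N ≡ Z (mod 10)] Z=6 is one option consistent with column 1 (Q + N ≡ Z (mod 10), carry-in 0) — take it. So Z=6.
Step 2. [B] B is the leading digit of a 7-digit sum of two 6-digit numbers; the final carry is exactly 1, so B=1.
Step 3. [col 1: Q + N ≡ Z (mod 10)] no forcing yet in column 1 (carry-in 0); N=7 is free and consistent — try it, so N=7.
Step 4. [col 1: Q + N ≡ Z (mod 10)] column 1 reads Q+N+carry(0)=Z with N=7, Z=6; with digits 1,6,7 already taken and all letters distinct, the only value for Q is 9. So Q=9.
Step 5. [col 2: Z + R ≡ X (mod 10)] column 2 (Z + R ≡ X (mod 10), carry-in 1) doesn't pin R yet; pick R=5 and continue, so R=5.
Step 6. [col 2: Z + R ≡ X (mod 10)] column 2 reads Z+R+carry(1)=X with Z=6, R=5; with digits 1,5,6,7,9 already taken and all letters distinct, the only value for X is 2, so X=2.
Step 7. [col 3: N + P ≡ B (mod 10)] in column 3 we have N+P≡B with carry-in 1; given N=7, B=1 and digits 1,2,5,6,7,9 already taken and all letters distinct, that pins P to 3 ⇒ P=3.
Step 8. [col 5: X + O ≡ N (mod 10)] in column 5 we have X+O≡N with carry-in 1; given X=2, N=7 and digits 1,2,3,5,6,7,9 already taken and all letters distinct, that pins O to 4, so O=4.
Step 9. [col 6: M + O ≡ X (mod 10)] from column 6 (O=4, X=2, carry-in 0, digits 1,2,3,4,5,6,7,9 already taken and all letters distinct): M must equal 8. So M=8.

Answer: B=1, M=8, N=7, O=4, P=3, Q=9, R=5, X=2, Z=6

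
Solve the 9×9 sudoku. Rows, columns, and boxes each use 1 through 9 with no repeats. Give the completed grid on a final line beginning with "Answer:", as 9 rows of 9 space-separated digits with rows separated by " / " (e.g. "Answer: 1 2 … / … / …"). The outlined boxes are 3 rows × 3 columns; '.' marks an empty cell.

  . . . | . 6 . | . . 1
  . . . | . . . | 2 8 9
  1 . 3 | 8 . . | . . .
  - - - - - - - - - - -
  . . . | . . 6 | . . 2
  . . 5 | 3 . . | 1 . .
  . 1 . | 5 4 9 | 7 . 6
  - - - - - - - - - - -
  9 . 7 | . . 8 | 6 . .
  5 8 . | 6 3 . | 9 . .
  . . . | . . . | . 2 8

Step 1. [r5c9∈{4}] r5c9 has the single candidate 4. So r5c9=4.
Step 2. [r2c6∈{1,3,4,5,7}] 3 has one home in row 2: r2c6 ⇒ r2c6=3.
Step 3. [r4c7∈{3,5,8}] r4c7 is the only open cell in col 7 admitting 8, so r4c7=8.
Step 4. [r4c8∈{3,5,9}] row 4 places 5 nowhere but r4c8. So r4c8=5.
Step 5. [r7c9∈{3,5}] col 9 places 3 nowhere but r7c9, so r7c9=3.
Step 6. [r7c5∈{1,2,5}] across row 7, 5 lands solely at r7c5. So r7c5=5.
Step 7. [r3c9∈{5,7}] 5 has one home in col 9: r3c9 ⇒ r3c9=5.
Step 8. [r3c7∈{4}] r3c7's peers cover all but 4. So r3c7=4.
Step 9. [r1c6∈{2,4,5,7}] r1c6 is the only open cell in col 6 admitting 5. So r1c6=5.
Step 10. [r5c5∈{2,7,8}] 8 has one home in col 5: r5c5, so r5c5=8.
Step 11. [r3c5∈{2,7,9}] 2 has one home in col 5: r3c5, so r3c5=2.
Step 12. [r3c6∈{7}] nothing but 7 survives at r3c6 ⇒ r3c6=7.
Step 13. [r3c2∈{6,9}] r3c2 is the only open cell in row 3 admitting 9. So r3c2=9.
Step 14. [r1c8∈{3,7}] r1c8 is the only open cell in box 3 admitting 7 ⇒ r1c8=7.
Step 15. [r7c4∈{1,2,4}] r7c4 is the only open cell in col 4 admitting 2, so r7c4=2.
Step 16. [r7c2∈{4}] only 4 remains possible at r7c2. So r7c2=4.
Step 17. [r9c5∈{1,7,9}] col 5 places 9 nowhere but r9c5 ⇒ r9c5=9.
Step 18. [r4c5∈{1,7}] across col 5, 7 lands solely at r4c5, so r4c5=7.
Step 19. [r4c2∈{3}] nothing but 3 survives at r4c2. So r4c2=3.
Step 20. [r9c2∈{6}] r9c2 has the single candidate 6. So r9c2=6.
Step 21. [r8c3∈{1,2}] r8c3 is the only open cell in row 8 admitting 2 ⇒ r8c3=2.
Step 22. [r6c1∈{2,8}] in row 6, 2 fits only at r6c1 ⇒ r6c1=2.
Step 23. [r4c1∈{4}] r4c1 is down to just 4, so r4c1=4.
Step 24. [r2c3∈{4,6}] r2c3 is the only open cell in col 3 admitting 6, so r2c3=6.
Step 25. [r2c4∈{1,4}] r2c4 is the only open cell in row 2 admitting 4. So r2c4=4.
Step 26. [r9c3∈{1}] r9c3 is down to just 1. So r9c3=1.
Step 27. [r8c6∈{1,4}] 1 has one home in col 6: r8c6 ⇒ r8c6=1.
Step 28. [r2c1∈{7}] r2c1 is down to just 7, so r2c1=7.
Step 29. [r6c3∈{8}] only 8 remains possible at r6c3 ⇒ r6c3=8.
Step 30. [r2c2∈{5}] r2c2's peers cover all but 5, so r2c2=5.
Step 31. [r7c8∈{1}] only 1 remains possible at r7c8 ⇒ r7c8=1.
Step 32. [r3c8∈{6}] r3c8's peers cover all but 6 ⇒ r3c8=6.
Step 33. [r1c1∈{8}] r1c1 is down to just 8 ⇒ r1c1=8.
Step 34. [r6c8∈{3}] r6c8 is down to just 3, so r6c8=3.
Step 35. [r5c6∈{2}] r5c6's peers cover all but 2. So r5c6=2.
Step 36. [r5c2∈{7}] only 7 remains possible at r5c2. So r5c2=7.
Step 37. [r1c4∈{9}] r1c4's peers cover all but 9, so r1c4=9.
Step 38. [r1c7∈{3}] nothing but 3 survives at r1c7, so r1c7=3.
Step 39. [r1c3∈{4}] r1c3's peers cover all but 4 ⇒ r1c3=4.
Step 40. [r9c7∈{5}] only 5 remains possible at r9c7 ⇒ r9c7=5.
Step 41. [r5c1∈{6}] nothing but 6 survives at r5c1 ⇒ r5c1=6.
Step 42. [r9c4∈{7}] r9c4 has the single candidate 7 ⇒ r9c4=7.
Step 43. [r8c8∈{4}] r8c8's peers cover all but 4. So r8c8=4.
Step 44. [r4c4∈{1}] r4c4 is down to just 1 ⇒ r4c4=1.
Step 45. [r9c6∈{4}] only 4 remains possible at r9c6. So r9c6=4.
Step 46. [r9c1∈{3}] nothing but 3 survives at r9c1, so r9c1=3.
Step 47. [r2c5∈{1}] r2c5 has the single candidate 1, so r2c5=1.
Step 48. [r8c9∈{7}] r8c9's peers cover all but 7 ⇒ r8c9=7.
Step 49. [r5c8∈{9}] r5c8 is down to just 9. So r5c8=9.
Step 50. [r1c2∈{2}] r1c2's peers cover all but 2. So r1c2=2.
Step 51. [r4c3∈{9}] r4c3 has the single candidate 9, so r4c3=9.

Answer: 8 2 4 9 6 5 3 7 1 / 7 5 6 4 1 3 2 8 9 / 1 9 3 8 2 7 4 6 5 / 4 3 9 1 7 6 8 5 2 / 6 7 5 3 8 2 1 9 4 / 2 1 8 5 4 9 7 3 6 / 9 4 7 2 5 8 6 1 3 / 5 8 2 6 3 1 9 4 7 / 3 6 1 7 9 4 5 2 8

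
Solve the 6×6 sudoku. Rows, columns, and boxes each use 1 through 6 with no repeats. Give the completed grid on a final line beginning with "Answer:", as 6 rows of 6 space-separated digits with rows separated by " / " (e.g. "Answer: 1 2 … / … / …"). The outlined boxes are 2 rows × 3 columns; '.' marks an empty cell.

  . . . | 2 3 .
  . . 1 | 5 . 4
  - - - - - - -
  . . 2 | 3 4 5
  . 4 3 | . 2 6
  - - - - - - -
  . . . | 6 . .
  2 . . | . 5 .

Step 1. [r5c5∈{1}] r5c5 has the single candidate 1 ⇒ r5c5=1.
Step 2. [r6c2∈{1,3,6}] r6c2 is the only open cell in row 6 admitting 1 ⇒ r6c2=1.
Step 3. [r4c1∈{1,5}] 5 has one home in row 4: r4c1. So r4c1=5.
Step 4. [r3c2∈{6}] only 6 remains possible at r3c2, so r3c2=6.
Step 5. [r1c2∈{5}] r1c2's peers cover all but 5 ⇒ r1c2=5.
Step 6. [r5c2∈{3}] only 3 remains possible at r5c2, so r5c2=3.
Step 7. [r5c1∈{4}] only 4 remains possible at r5c1 ⇒ r5c1=4.
Step 8. [r1c1∈{6}] only 6 remains possible at r1c1, so r1c1=6.
Step 9. [r1c6∈{1}] nothing but 1 survives at r1c6, so r1c6=1.
Step 10. [r6c3∈{6}] nothing but 6 survives at r6c3, so r6c3=6.
Step 11. [r6c6∈{3}] r6c6 has the single candidate 3. So r6c6=3.
Step 12. [r5c3∈{5}] r5c3 is down to just 5. So r5c3=5.
Step 13. [r3c1∈{1}] only 1 remains possible at r3c1. So r3c1=1.
Step 14. [r4c4∈{1}] only 1 remains possible at r4c4, so r4c4=1.
Step 15. [r2c2∈{2}] r2c2's peers cover all but 2. So r2c2=2.
Step 16. [r5c6∈{2}] r5c6 is down to just 2 ⇒ r5c6=2.
Step 17. [r6c4∈{4}] only 4 remains possible at r6c4. So r6c4=4.
Step 18. [r1c3∈{4}] r1c3 is down to just 4, so r1c3=4.
Step 19. [r2c5∈{6}] only 6 remains possible at r2c5 ⇒ r2c5=6.
Step 20. [r2c1∈{3}] only 3 remains possible at r2c1, so r2c1=3.

Answer: 6 5 4 2 3 1 / 3 2 1 5 6 4 / 1 6 2 3 4 5 / 5 4 3 1 2 6 / 4 3 5 6 1 2 / 2 1 6 4 5 3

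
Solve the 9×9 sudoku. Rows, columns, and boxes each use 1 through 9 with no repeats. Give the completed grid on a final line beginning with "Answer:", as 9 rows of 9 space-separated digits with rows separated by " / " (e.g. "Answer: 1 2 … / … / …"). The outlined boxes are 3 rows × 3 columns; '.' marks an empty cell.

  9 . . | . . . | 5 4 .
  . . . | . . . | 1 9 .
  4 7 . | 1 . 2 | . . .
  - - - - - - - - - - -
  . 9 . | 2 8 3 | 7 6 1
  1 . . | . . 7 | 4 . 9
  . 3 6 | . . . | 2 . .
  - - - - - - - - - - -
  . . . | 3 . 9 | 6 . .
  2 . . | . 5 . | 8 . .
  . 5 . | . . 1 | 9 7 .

Step 1. [r3c3∈{3,5,8}] across row 3, 5 lands solely at r3c3 ⇒ r3c3=5.
Step 2. [r9c4∈{4,6,8}] box 8 places 8 nowhere but r9c4. So r9c4=8.
Step 3. [r3c7∈{3}] r3c7 has the single candidate 3, so r3c7=3.
Step 4. [r3c8∈{8}] only 8 remains possible at r3c8, so r3c8=8.
Step 5. [r6c8∈{5}] r6c8's peers cover all but 5. So r6c8=5.
Step 6. [r5c5∈{6}] r5c5 has the single candidate 6 ⇒ r5c5=6.
Step 7. [r2c6∈{4,5,6,8}] col 6 places 5 nowhere but r2c6. So r2c6=5.
Step 8. [r7c8∈{1,2}] across col 8, 2 lands solely at r7c8 ⇒ r7c8=2.
Step 9. [r8c3∈{1,3,4,7,9}] 9 has one home in row 8: r8c3. So r8c3=9.
Step 10. [r7c3∈{1,4,7,8}] col 3 places 7 nowhere but r7c3, so r7c3=7.
Step 11. [r7c5∈{4}] only 4 remains possible at r7c5 ⇒ r7c5=4.
Step 12. [r8c2∈{1,4,6}] 4 has one home in col 2: r8c2, so r8c2=4.
Step 13. [r1c3∈{1,2,3,8}] in col 3, 1 fits only at r1c3, so r1c3=1.
Step 14. [r9c3∈{3}] r9c3 has the single candidate 3. So r9c3=3.
Step 15. [r7c1∈{8}] only 8 remains possible at r7c1, so r7c1=8.
Step 16. [r8c4∈{6,7}] in row 8, 7 fits only at r8c4 ⇒ r8c4=7.
Step 17. [r1c4∈{6}] r1c4 has the single candidate 6. So r1c4=6.
Step 18. [r2c2∈{2,6,8}] across col 2, 6 lands solely at r2c2 ⇒ r2c2=6.
Step 19. [r2c3∈{2,8}] r2c3 is the only open cell in row 2 admitting 8. So r2c3=8.
Step 20. [r6c4∈{4,9}] 9 has one home in col 4: r6c4. So r6c4=9.
Step 21. [r2c9∈{2,7}] across row 2, 2 lands solely at r2c9. So r2c9=2.
Step 22. [r2c5∈{3,7}] r2c5 is the only open cell in row 2 admitting 7. So r2c5=7.
Step 23. [r5c2∈{2,8}] r5c2 is the only open cell in row 5 admitting 8. So r5c2=8.
Step 24. [r8c9∈{3}] r8c9 has the single candidate 3. So r8c9=3.
Step 25. [r2c4∈{4}] r2c4's peers cover all but 4 ⇒ r2c4=4.
Step 26. [r8c8∈{1}] r8c8's peers cover all but 1 ⇒ r8c8=1.
Step 27. [r4c1∈{5}] nothing but 5 survives at r4c1, so r4c1=5.
Step 28. [r1c5∈{3}] r1c5 is down to just 3, so r1c5=3.
Step 29. [r5c3∈{2}] r5c3 has the single candidate 2, so r5c3=2.
Step 30. [r2c1∈{3}] r2c1 is down to just 3. So r2c1=3.
Step 31. [r1c6∈{8}] r1c6's peers cover all but 8 ⇒ r1c6=8.
Step 32. [r6c9∈{8}] r6c9's peers cover all but 8. So r6c9=8.
Step 33. [r7c2∈{1}] r7c2's peers cover all but 1. So r7c2=1.
Step 34. [r3c5∈{9}] nothing but 9 survives at r3c5 ⇒ r3c5=9.
Step 35. [r6c5∈{1}] nothing but 1 survives at r6c5, so r6c5=1.
Step 36. [r5c8∈{3}] only 3 remains possible at r5c8. So r5c8=3.
Step 37. [r9c5∈{2}] only 2 remains possible at r9c5, so r9c5=2.
Step 38. [r5c4∈{5}] r5c4's peers cover all but 5, so r5c4=5.
Step 39. [r4c3∈{4}] r4c3 has the single candidate 4. So r4c3=4.
Step 40. [r6c1∈{7}] r6c1 is down to just 7, so r6c1=7.
Step 41. [r7c9∈{5}] nothing but 5 survives at r7c9. So r7c9=5.
Step 42. [r1c9∈{7}] only 7 remains possible at r1c9. So r1c9=7.
Step 43. [r9c1∈{6}] only 6 remains possible at r9c1. So r9c1=6.
Step 44. [r9c9∈{4}] only 4 remains possible at r9c9, so r9c9=4.
Step 45. [r1c2∈{2}] r1c2's peers cover all but 2 ⇒ r1c2=2.
Step 46. [r8c6∈{6}] r8c6 is down to just 6. So r8c6=6.
Step 47. [r3c9∈{6}] nothing but 6 survives at r3c9, so r3c9=6.
Step 48. [r6c6∈{4}] r6c6 has the single candidate 4. So r6c6=4.

Answer: 9 2 1 6 3 8 5 4 7 / 3 6 8 4 7 5 1 9 2 / 4 7 5 1 9 2 3 8 6 / 5 9 4 2 8 3 7 6 1 / 1 8 2 5 6 7 4 3 9 / 7 3 6 9 1 4 2 5 8 / 8 1 7 3 4 9 6 2 5 / 2 4 9 7 5 6 8 1 3 / 6 5 3 8 2 1 9 7 4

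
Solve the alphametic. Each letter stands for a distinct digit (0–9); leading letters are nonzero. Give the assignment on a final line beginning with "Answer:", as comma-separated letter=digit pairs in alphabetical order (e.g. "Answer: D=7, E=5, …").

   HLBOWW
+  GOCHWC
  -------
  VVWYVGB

Step 1. [col 1: W + C ≡ B (mod 10)] C=5 is one option consistent with column 1 (W + C ≡ B (mod 10), carry-in 0) — take it ⇒ C=5.
Step 2. [col 1: W + C ≡ B (mod 10)] column 1 (W + C ≡ B (mod 10), carry-in 0) doesn't pin B yet; pick B=3 and continue. So B=3.
Step 3. [V] the sum has 7 digits but both addends have 6; that extra leading digit V is the final carry, namely 1, so V=1.
Step 4. [col 1: W + C ≡ B (mod 10)] in column 1 we have W+C≡B with carry-in 0; given C=5, B=3 and digits 1,3,5 already taken and all letters distinct, that pins W to 8. So W=8.
Step 5. [col 2: W + W ≡ G (mod 10)] column 2 reads W+W+carry(1)=G with W=8; with digits 1,3,5,8 already taken and all letters distinct, the only value for G is 7. So G=7.
Step 6. [col 3: O + H ≡ V (mod 10)] no forcing yet in column 3 (carry-in 1); O=6 is free and consistent — try it, so O=6.
Step 7. [col 3: O + H ≡ V (mod 10)] in column 3 we have O+H≡V with carry-in 1; given O=6, V=1 and digits 1,3,5,6,7,8 already taken and all letters distinct, that pins H to 4. So H=4.
Step 8. [col 4: B + C ≡ Y (mod 10)] column 4 reads B+C+carry(1)=Y with B=3, C=5; with digits 1,3,4,5,6,7,8 already taken and all letters distinct, the only value for Y is 9, so Y=9.
Step 9. [col 5: L + O ≡ W (mod 10)] in column 5 we have L+O≡W with carry-in 0; given O=6, W=8 and digits 1,3,4,5,6,7,8,9 already taken and all letters distinct, that pins L to 2. So L=2.

Answer: B=3, C=5, G=7, H=4, L=2, O=6, V=1, W=8, Y=9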